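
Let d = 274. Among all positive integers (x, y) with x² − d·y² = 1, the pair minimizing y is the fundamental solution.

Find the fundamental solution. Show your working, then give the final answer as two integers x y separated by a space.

3959299 239190

[16; 1,1,4,4,1,1,32] for √274; ℓ=7 ⇒ convergent index 13
a_0=16:  p_0=16·1+0=16,  q_0=16·0+1=1
a_1=1:  p_1=1·16+1=17,  q_1=1·1+0=1
a_2=1:  p_2=1·17+16=33,  q_2=1·1+1=2
a_3=4:  p_3=4·33+17=149,  q_3=4·2+1=9
a_4=4:  p_4=4·149+33=629,  q_4=4·9+2=38
a_5=1:  p_5=1·629+149=778,  q_5=1·38+9=47
a_6=1:  p_6=1·778+629=1407,  q_6=1·47+38=85
a_7=32:  p_7=32·1407+778=45802,  q_7=32·85+47=2767
a_8=1:  p_8=1·45802+1407=47209,  q_8=1·2767+85=2852
a_9=1:  p_9=1·47209+45802=93011,  q_9=1·2852+2767=5619
a_10=4:  p_10=4·93011+47209=419253,  q_10=4·5619+2852=25328
…
a_12=1:  p_12=1·1770023+419253=2189276,  q_12=1·106931+25328=132259
a_13=1:  p_13=1·2189276+1770023=3959299,  q_13=1·132259+106931=239190
(x₁, y₁) = (3959299, 239190);  3959299² − 274·239190² = 1 ✓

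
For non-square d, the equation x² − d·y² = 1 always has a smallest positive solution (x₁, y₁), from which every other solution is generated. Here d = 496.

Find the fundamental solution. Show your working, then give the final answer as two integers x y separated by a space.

4620799 207480

[22; 3,1,2,4,1,…,1,3,44] for √496; ℓ=16 ⇒ convergent index 15
step 0: (22, 1)  from 22·(1,0) + (0,1)
step 1: (67, 3)  from 3·(22,1) + (1,0)
step 2: (89, 4)  from 1·(67,3) + (22,1)
step 3: (245, 11)  from 2·(89,4) + (67,3)
step 4: (1069, 48)  from 4·(245,11) + (89,4)
…
step 6: (2383, 107)  from 1·(1314,59) + (1069,48)
step 7: (6080, 273)  from 2·(2383,107) + (1314,59)
step 8: (14543, 653)  from 2·(6080,273) + (2383,107)
…
step 10: (49709, 2232)  from 1·(35166,1579) + (14543,653)
step 11: (84875, 3811)  from 1·(49709,2232) + (35166,1579)
…
step 13: (863293, 38763)  from 2·(389209,17476) + (84875,3811)
step 14: (1252502, 56239)  from 1·(863293,38763) + (389209,17476)
step 15: (4620799, 207480)  from 3·(1252502,56239) + (863293,38763)
→ (4620799, 207480).  Check: 4620799²=21351783398401, 496·207480²=21351783398400, difference 1.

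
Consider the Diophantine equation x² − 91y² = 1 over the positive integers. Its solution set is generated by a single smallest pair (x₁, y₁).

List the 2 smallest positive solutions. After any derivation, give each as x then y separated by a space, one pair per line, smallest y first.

d=91: √d = [9; 1,1,5,1,5,1,1,18] (ℓ=8, even), read p_7/q_7
step 0: (9, 1)  from 9·(1,0) + (0,1)
…
step 3: (105, 11)  from 5·(19,2) + (10,1)
…
step 5: (725, 76)  from 5·(124,13) + (105,11)
step 6: (849, 89)  from 1·(725,76) + (124,13)
step 7: (1574, 165)  from 1·(849,89) + (725,76)
(x₁, y₁) = (1574, 165);  1574² − 91·165² = 1 ✓
(x_2, y_2) = (1574·1574 + 91·165·165, 1574·165 + 165·1574) = (4954951, 519420)

1574 165
4954951 519420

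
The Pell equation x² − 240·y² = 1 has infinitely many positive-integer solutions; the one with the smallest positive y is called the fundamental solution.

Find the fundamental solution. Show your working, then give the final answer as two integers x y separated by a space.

√240 → a₀=15, period (2,30); ℓ=2 even so k=1
k=0  a_k=15  p_k/q_k = 15/1
k=1  a_k=2  p_k/q_k = 31/2
→ (31, 2).  Check: 31²=961, 240·2²=960, difference 1.

31 2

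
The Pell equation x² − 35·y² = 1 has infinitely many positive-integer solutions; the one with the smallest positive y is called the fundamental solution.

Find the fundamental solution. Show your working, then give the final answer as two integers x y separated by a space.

√35 = [5; 1,10, …], period ℓ=2 (even) → k=1
step 0: (5, 1)  from 5·(1,0) + (0,1)
step 1: (6, 1)  from 1·(5,1) + (1,0)
(x₁, y₁) = (6, 1);  6² − 35·1² = 1 ✓

6 1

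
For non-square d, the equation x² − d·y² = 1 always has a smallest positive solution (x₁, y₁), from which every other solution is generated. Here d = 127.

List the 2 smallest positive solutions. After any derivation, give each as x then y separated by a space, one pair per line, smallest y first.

√127 = [11; 3,1,2,2,7,11,7,2,2,1,3,22, …], period ℓ=12 (even) → k=11
i=0: a=11 ⇒ p=11, q=1
…
i=2: a=1 ⇒ p=45, q=4
…
i=10: a=1 ⇒ p=1274561, q=113099
i=11: a=3 ⇒ p=4730624, q=419775
→ (4730624, 419775).  Check: 4730624²=22378803429376, 127·419775²=22378803429375, difference 1.
k=2:  x_2 = 4730624·4730624+127·419775·419775 = 44757606858751,  y_2 = 4730624·419775+419775·4730624 = 3971595379200

4730624 419775
44757606858751 3971595379200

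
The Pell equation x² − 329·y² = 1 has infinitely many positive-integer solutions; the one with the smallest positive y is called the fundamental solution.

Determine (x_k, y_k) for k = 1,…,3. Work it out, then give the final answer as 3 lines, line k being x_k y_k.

[18; 7,4,2,1,1,4,1,1,2,4,7,36] for √329; ℓ=12 ⇒ convergent index 11
i=0: a=18 ⇒ p=18, q=1
i=1: a=7 ⇒ p=127, q=7
i=2: a=4 ⇒ p=526, q=29
…
i=4: a=1 ⇒ p=1705, q=94
i=5: a=1 ⇒ p=2884, q=159
…
i=7: a=1 ⇒ p=16125, q=889
…
i=9: a=2 ⇒ p=74857, q=4127
i=10: a=4 ⇒ p=328794, q=18127
i=11: a=7 ⇒ p=2376415, q=131016
fundamental: x₁=2376415, y₁=131016  (since 5647348252225 − 329·17165192256 = 1)
(2376415+131016√329)^2 = 11294696504449 + 622696775280√329
(2376415+131016√329)^3 = 53681772387237964255 + 2959571914453911384√329

2376415 131016
11294696504449 622696775280
53681772387237964255 2959571914453911384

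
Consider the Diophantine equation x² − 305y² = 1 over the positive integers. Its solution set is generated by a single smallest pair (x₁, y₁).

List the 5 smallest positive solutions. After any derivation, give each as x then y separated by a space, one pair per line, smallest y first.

489 28
478241 27384
467719209 26781524
457428908161 26192303088
447365004462249 25616045638540

√305 = [17; 2,6,2,34, …], period ℓ=4 (even) → k=3
i=0: a=17 ⇒ p=17, q=1
i=1: a=2 ⇒ p=35, q=2
i=2: a=6 ⇒ p=227, q=13
i=3: a=2 ⇒ p=489, q=28
→ (489, 28).  Check: 489²=239121, 305·28²=239120, difference 1.
k=2:  x_2 = 489·489+305·28·28 = 478241,  y_2 = 489·28+28·489 = 27384
k=3:  x_3 = 489·478241+305·28·27384 = 467719209,  y_3 = 489·27384+28·478241 = 26781524
k=4:  x_4 = 489·467719209+305·28·26781524 = 457428908161,  y_4 = 489·26781524+28·467719209 = 26192303088
k=5:  x_5 = 489·457428908161+305·28·26192303088 = 447365004462249,  y_5 = 489·26192303088+28·457428908161 = 25616045638540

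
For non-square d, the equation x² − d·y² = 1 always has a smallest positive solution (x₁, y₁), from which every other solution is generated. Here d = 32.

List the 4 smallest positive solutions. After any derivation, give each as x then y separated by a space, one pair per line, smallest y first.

17 3
577 102
19601 3465
665857 117708

d=32: √d = [5; 1,1,1,10] (ℓ=4, even), read p_3/q_3
step 0: (5, 1)  from 5·(1,0) + (0,1)
step 1: (6, 1)  from 1·(5,1) + (1,0)
step 2: (11, 2)  from 1·(6,1) + (5,1)
step 3: (17, 3)  from 1·(11,2) + (6,1)
fundamental: x₁=17, y₁=3  (since 289 − 32·9 = 1)
(x_2, y_2) = (17·17 + 32·3·3, 17·3 + 3·17) = (577, 102)
(x_3, y_3) = (17·577 + 32·3·102, 17·102 + 3·577) = (19601, 3465)
(x_4, y_4) = (17·19601 + 32·3·3465, 17·3465 + 3·19601) = (665857, 117708)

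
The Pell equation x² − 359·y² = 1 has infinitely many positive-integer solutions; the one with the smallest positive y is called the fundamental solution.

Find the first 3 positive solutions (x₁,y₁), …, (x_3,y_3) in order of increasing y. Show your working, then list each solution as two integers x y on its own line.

360 19
259199 13680
186622920 9849581

√359 = [18; 1,17,1,36, …], period ℓ=4 (even) → k=3
k=0  a_k=18  p_k/q_k = 18/1
…
k=2  a_k=17  p_k/q_k = 341/18
k=3  a_k=1  p_k/q_k = 360/19
fundamental: x₁=360, y₁=19  (since 129600 − 359·361 = 1)
k=2:  x_2 = 360·360+359·19·19 = 259199,  y_2 = 360·19+19·360 = 13680
k=3:  x_3 = 360·259199+359·19·13680 = 186622920,  y_3 = 360·13680+19·259199 = 9849581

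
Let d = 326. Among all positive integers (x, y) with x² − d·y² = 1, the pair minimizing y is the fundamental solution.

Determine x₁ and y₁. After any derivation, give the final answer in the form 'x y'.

[18; 18,36] for √326; ℓ=2 ⇒ convergent index 1
step 0: (18, 1)  from 18·(1,0) + (0,1)
step 1: (325, 18)  from 18·(18,1) + (1,0)
fundamental: x₁=325, y₁=18  (since 105625 − 326·324 = 1)

325 18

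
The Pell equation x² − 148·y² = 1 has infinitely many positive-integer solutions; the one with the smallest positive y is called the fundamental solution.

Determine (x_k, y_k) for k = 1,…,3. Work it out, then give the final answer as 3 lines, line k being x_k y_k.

73 6
10657 876
1555849 127890

d=148: √d = [12; 6,24] (ℓ=2, even), read p_1/q_1
step 0: (12, 1)  from 12·(1,0) + (0,1)
step 1: (73, 6)  from 6·(12,1) + (1,0)
(x₁, y₁) = (73, 6);  73² − 148·6² = 1 ✓
(73+6√148)^2 = 10657 + 876√148
(73+6√148)^3 = 1555849 + 127890√148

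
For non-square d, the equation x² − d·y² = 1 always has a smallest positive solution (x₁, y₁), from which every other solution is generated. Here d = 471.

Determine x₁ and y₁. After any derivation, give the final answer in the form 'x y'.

7838695 361188

[21; 1,2,2,1,3,…,2,1,42] for √471; ℓ=14 ⇒ convergent index 13
k=0  a_k=21  p_k/q_k = 21/1
…
k=2  a_k=2  p_k/q_k = 65/3
k=3  a_k=2  p_k/q_k = 152/7
…
k=6  a_k=4  p_k/q_k = 3429/158
…
k=8  a_k=4  p_k/q_k = 198665/9154
…
k=10  a_k=1  p_k/q_k = 843469/38865
k=11  a_k=2  p_k/q_k = 2331742/107441
k=12  a_k=2  p_k/q_k = 5506953/253747
k=13  a_k=1  p_k/q_k = 7838695/361188
(x₁, y₁) = (7838695, 361188);  7838695² − 471·361188² = 1 ✓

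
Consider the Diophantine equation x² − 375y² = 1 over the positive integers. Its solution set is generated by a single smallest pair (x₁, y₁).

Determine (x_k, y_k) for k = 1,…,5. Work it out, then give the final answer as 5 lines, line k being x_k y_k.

[19; 2,1,2,1,5,1,2,1,2,38] for √375; ℓ=10 ⇒ convergent index 9
a_0=19:  p_0=19·1+0=19,  q_0=19·0+1=1
a_1=2:  p_1=2·19+1=39,  q_1=2·1+0=2
…
a_3=2:  p_3=2·58+39=155,  q_3=2·3+2=8
a_4=1:  p_4=1·155+58=213,  q_4=1·8+3=11
…
a_7=2:  p_7=2·1433+1220=4086,  q_7=2·74+63=211
a_8=1:  p_8=1·4086+1433=5519,  q_8=1·211+74=285
a_9=2:  p_9=2·5519+4086=15124,  q_9=2·285+211=781
(x₁, y₁) = (15124, 781);  15124² − 375·781² = 1 ✓
k=2:  x_2 = 15124·15124+375·781·781 = 457470751,  y_2 = 15124·781+781·15124 = 23623688
k=3:  x_3 = 15124·457470751+375·781·23623688 = 13837575261124,  y_3 = 15124·23623688+781·457470751 = 714569313843
k=4:  x_4 = 15124·13837575261124+375·781·714569313843 = 418558976041008001,  y_4 = 15124·714569313843+781·13837575261124 = 21614292581499376
k=5:  x_5 = 15124·418558976041008001+375·781·21614292581499376 = 12660571893450834753124,  y_5 = 15124·21614292581499376+781·418558976041008001 = 653789121290623811405

15124 781
457470751 23623688
13837575261124 714569313843
418558976041008001 21614292581499376
12660571893450834753124 653789121290623811405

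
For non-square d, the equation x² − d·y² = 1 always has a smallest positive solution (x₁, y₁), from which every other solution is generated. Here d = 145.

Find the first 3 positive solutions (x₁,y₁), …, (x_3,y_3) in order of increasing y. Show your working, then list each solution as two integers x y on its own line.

289 24
167041 13872
96549409 8017992

√145 = [12; 24, …], period ℓ=1 (odd) → k=1
i=0: a=12 ⇒ p=12, q=1
i=1: a=24 ⇒ p=289, q=24
fundamental: x₁=289, y₁=24  (since 83521 − 145·576 = 1)
(x_2, y_2) = (289·289 + 145·24·24, 289·24 + 24·289) = (167041, 13872)
(x_3, y_3) = (289·167041 + 145·24·13872, 289·13872 + 24·167041) = (96549409, 8017992)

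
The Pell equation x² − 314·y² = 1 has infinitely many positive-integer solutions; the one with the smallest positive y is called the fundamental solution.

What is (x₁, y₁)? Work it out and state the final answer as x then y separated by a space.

392499 22150

d=314: √d = [17; 1,2,1,1,2,1,34] (ℓ=7, odd), read p_13/q_13
i=0: a=17 ⇒ p=17, q=1
i=1: a=1 ⇒ p=18, q=1
…
i=4: a=1 ⇒ p=124, q=7
i=5: a=2 ⇒ p=319, q=18
i=6: a=1 ⇒ p=443, q=25
i=7: a=34 ⇒ p=15381, q=868
…
i=9: a=2 ⇒ p=47029, q=2654
…
i=11: a=1 ⇒ p=109882, q=6201
i=12: a=2 ⇒ p=282617, q=15949
i=13: a=1 ⇒ p=392499, q=22150
(x₁, y₁) = (392499, 22150);  392499² − 314·22150² = 1 ✓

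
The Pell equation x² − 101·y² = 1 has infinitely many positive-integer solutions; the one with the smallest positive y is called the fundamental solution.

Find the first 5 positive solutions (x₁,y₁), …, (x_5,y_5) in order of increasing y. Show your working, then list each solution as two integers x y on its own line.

√101 → a₀=10, period (20); ℓ=1 odd so k=1
k=0  a_k=10  p_k/q_k = 10/1
k=1  a_k=20  p_k/q_k = 201/20
→ (201, 20).  Check: 201²=40401, 101·20²=40400, difference 1.
(x_2, y_2) = (201·201 + 101·20·20, 201·20 + 20·201) = (80801, 8040)
(x_3, y_3) = (201·80801 + 101·20·8040, 201·8040 + 20·80801) = (32481801, 3232060)
(x_4, y_4) = (201·32481801 + 101·20·3232060, 201·3232060 + 20·32481801) = (13057603201, 1299280080)
(x_5, y_5) = (201·13057603201 + 101·20·1299280080, 201·1299280080 + 20·13057603201) = (5249124005001, 522307360100)

201 20
80801 8040
32481801 3232060
13057603201 1299280080
5249124005001 522307360100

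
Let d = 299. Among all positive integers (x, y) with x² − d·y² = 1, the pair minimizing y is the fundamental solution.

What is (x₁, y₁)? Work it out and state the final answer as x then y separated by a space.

√299 = [17; 3,2,3,34, …], period ℓ=4 (even) → k=3
a_0=17:  p_0=17·1+0=17,  q_0=17·0+1=1
a_1=3:  p_1=3·17+1=52,  q_1=3·1+0=3
a_2=2:  p_2=2·52+17=121,  q_2=2·3+1=7
a_3=3:  p_3=3·121+52=415,  q_3=3·7+3=24
→ (415, 24).  Check: 415²=172225, 299·24²=172224, difference 1.

415 24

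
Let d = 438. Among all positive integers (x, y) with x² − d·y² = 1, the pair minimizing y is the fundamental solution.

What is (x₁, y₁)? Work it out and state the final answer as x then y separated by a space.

√438 → a₀=20, period (1,12,1,40); ℓ=4 even so k=3
step 0: (20, 1)  from 20·(1,0) + (0,1)
…
step 2: (272, 13)  from 12·(21,1) + (20,1)
step 3: (293, 14)  from 1·(272,13) + (21,1)
fundamental: x₁=293, y₁=14  (since 85849 − 438·196 = 1)

293 14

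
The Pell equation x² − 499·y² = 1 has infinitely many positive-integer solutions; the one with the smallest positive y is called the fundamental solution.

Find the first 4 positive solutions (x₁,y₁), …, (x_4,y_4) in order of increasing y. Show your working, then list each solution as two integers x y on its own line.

4490 201
40320199 1804980
362075382530 16208720199
3251436894799201 145554305582040

[22; 2,1,21,1,2,44] for √499; ℓ=6 ⇒ convergent index 5
a_0=22:  p_0=22·1+0=22,  q_0=22·0+1=1
…
a_2=1:  p_2=1·45+22=67,  q_2=1·2+1=3
…
a_4=1:  p_4=1·1452+67=1519,  q_4=1·65+3=68
a_5=2:  p_5=2·1519+1452=4490,  q_5=2·68+65=201
(x₁, y₁) = (4490, 201);  4490² − 499·201² = 1 ✓
k=2:  x_2 = 4490·4490+499·201·201 = 40320199,  y_2 = 4490·201+201·4490 = 1804980
k=3:  x_3 = 4490·40320199+499·201·1804980 = 362075382530,  y_3 = 4490·1804980+201·40320199 = 16208720199
k=4:  x_4 = 4490·362075382530+499·201·16208720199 = 3251436894799201,  y_4 = 4490·16208720199+201·362075382530 = 145554305582040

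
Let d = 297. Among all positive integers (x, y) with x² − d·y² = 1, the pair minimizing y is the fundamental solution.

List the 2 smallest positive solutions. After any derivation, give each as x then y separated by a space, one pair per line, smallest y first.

48599 2820
4723725601 274098360

√297 → a₀=17, period (4,3,1,1,2,1,1,3,4,34); ℓ=10 even so k=9
i=0: a=17 ⇒ p=17, q=1
…
i=2: a=3 ⇒ p=224, q=13
i=3: a=1 ⇒ p=293, q=17
i=4: a=1 ⇒ p=517, q=30
i=5: a=2 ⇒ p=1327, q=77
…
i=8: a=3 ⇒ p=11357, q=659
i=9: a=4 ⇒ p=48599, q=2820
(x₁, y₁) = (48599, 2820);  48599² − 297·2820² = 1 ✓
(48599+2820√297)^2 = 4723725601 + 274098360√297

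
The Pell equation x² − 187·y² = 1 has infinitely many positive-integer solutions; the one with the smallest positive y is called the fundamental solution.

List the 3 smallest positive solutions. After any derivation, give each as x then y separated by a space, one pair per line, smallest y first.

1682 123
5658247 413772
19034341226 1391928885

√187 → a₀=13, period (1,2,13,2,1,26); ℓ=6 even so k=5
k=0  a_k=13  p_k/q_k = 13/1
…
k=3  a_k=13  p_k/q_k = 547/40
k=4  a_k=2  p_k/q_k = 1135/83
k=5  a_k=1  p_k/q_k = 1682/123
→ (1682, 123).  Check: 1682²=2829124, 187·123²=2829123, difference 1.
n=2: (1682,123)∘(1682,123) = (1682·1682+187·123·123, 1682·123+123·1682) = (5658247,413772)
n=3: (5658247,413772)∘(1682,123) = (1682·5658247+187·123·413772, 1682·413772+123·5658247) = (19034341226,1391928885)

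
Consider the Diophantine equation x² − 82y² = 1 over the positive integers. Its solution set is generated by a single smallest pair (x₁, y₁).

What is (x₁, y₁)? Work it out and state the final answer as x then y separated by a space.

163 18

√82 = [9; 18, …], period ℓ=1 (odd) → k=1
i=0: a=9 ⇒ p=9, q=1
i=1: a=18 ⇒ p=163, q=18
(x₁, y₁) = (163, 18);  163² − 82·18² = 1 ✓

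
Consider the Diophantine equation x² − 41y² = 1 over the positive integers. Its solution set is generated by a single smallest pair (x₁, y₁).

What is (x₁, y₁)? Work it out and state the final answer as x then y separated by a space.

2049 320

√41 = [6; 2,2,12, …], period ℓ=3 (odd) → k=5
k=0  a_k=6  p_k/q_k = 6/1
…
k=2  a_k=2  p_k/q_k = 32/5
…
k=4  a_k=2  p_k/q_k = 826/129
k=5  a_k=2  p_k/q_k = 2049/320
→ (2049, 320).  Check: 2049²=4198401, 41·320²=4198400, difference 1.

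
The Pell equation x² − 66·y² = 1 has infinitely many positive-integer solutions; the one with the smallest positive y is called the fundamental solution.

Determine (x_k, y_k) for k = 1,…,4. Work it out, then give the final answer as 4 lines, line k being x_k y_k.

d=66: √d = [8; 8,16] (ℓ=2, even), read p_1/q_1
step 0: (8, 1)  from 8·(1,0) + (0,1)
step 1: (65, 8)  from 8·(8,1) + (1,0)
(x₁, y₁) = (65, 8);  65² − 66·8² = 1 ✓
k=2:  x_2 = 65·65+66·8·8 = 8449,  y_2 = 65·8+8·65 = 1040
k=3:  x_3 = 65·8449+66·8·1040 = 1098305,  y_3 = 65·1040+8·8449 = 135192
k=4:  x_4 = 65·1098305+66·8·135192 = 142771201,  y_4 = 65·135192+8·1098305 = 17573920

65 8
8449 1040
1098305 135192
142771201 17573920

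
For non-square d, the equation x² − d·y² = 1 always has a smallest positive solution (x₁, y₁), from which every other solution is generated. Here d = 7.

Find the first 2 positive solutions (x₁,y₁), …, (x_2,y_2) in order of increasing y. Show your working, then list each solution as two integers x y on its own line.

√7 → a₀=2, period (1,1,1,4); ℓ=4 even so k=3
k=0  a_k=2  p_k/q_k = 2/1
…
k=2  a_k=1  p_k/q_k = 5/2
k=3  a_k=1  p_k/q_k = 8/3
fundamental: x₁=8, y₁=3  (since 64 − 7·9 = 1)
n=2: (8,3)∘(8,3) = (8·8+7·3·3, 8·3+3·8) = (127,48)

8 3
127 48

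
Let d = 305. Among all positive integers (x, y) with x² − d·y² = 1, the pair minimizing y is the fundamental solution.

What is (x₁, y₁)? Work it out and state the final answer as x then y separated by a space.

[17; 2,6,2,34] for √305; ℓ=4 ⇒ convergent index 3
step 0: (17, 1)  from 17·(1,0) + (0,1)
…
step 2: (227, 13)  from 6·(35,2) + (17,1)
step 3: (489, 28)  from 2·(227,13) + (35,2)
→ (489, 28).  Check: 489²=239121, 305·28²=239120, difference 1.

489 28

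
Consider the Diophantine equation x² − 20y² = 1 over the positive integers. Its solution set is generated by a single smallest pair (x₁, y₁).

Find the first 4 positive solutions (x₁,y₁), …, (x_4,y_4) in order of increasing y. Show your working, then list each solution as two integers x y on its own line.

[4; 2,8] for √20; ℓ=2 ⇒ convergent index 1
step 0: (4, 1)  from 4·(1,0) + (0,1)
step 1: (9, 2)  from 2·(4,1) + (1,0)
→ (9, 2).  Check: 9²=81, 20·2²=80, difference 1.
(9+2√20)^2 = 161 + 36√20
(9+2√20)^3 = 2889 + 646√20
(9+2√20)^4 = 51841 + 11592√20

9 2
161 36
2889 646
51841 11592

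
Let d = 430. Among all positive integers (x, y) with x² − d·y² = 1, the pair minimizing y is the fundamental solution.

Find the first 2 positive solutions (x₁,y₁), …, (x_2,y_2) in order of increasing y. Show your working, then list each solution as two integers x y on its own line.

2862251 138030
16384961574001 790153011060

√430 = [20; 1,2,1,3,1,…,2,1,40, …], period ℓ=14 (even) → k=13
i=0: a=20 ⇒ p=20, q=1
i=1: a=1 ⇒ p=21, q=1
i=2: a=2 ⇒ p=62, q=3
i=3: a=1 ⇒ p=83, q=4
i=4: a=3 ⇒ p=311, q=15
…
i=6: a=6 ⇒ p=2675, q=129
i=7: a=8 ⇒ p=21794, q=1051
…
i=10: a=3 ⇒ p=599138, q=28893
i=11: a=1 ⇒ p=754371, q=36379
i=12: a=2 ⇒ p=2107880, q=101651
i=13: a=1 ⇒ p=2862251, q=138030
→ (2862251, 138030).  Check: 2862251²=8192480787001, 430·138030²=8192480787000, difference 1.
n=2: (2862251,138030)∘(2862251,138030) = (2862251·2862251+430·138030·138030, 2862251·138030+138030·2862251) = (16384961574001,790153011060)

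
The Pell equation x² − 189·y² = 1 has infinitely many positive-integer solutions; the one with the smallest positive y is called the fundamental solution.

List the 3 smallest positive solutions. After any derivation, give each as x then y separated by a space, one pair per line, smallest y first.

55 4
6049 440
665335 48396

[13; 1,2,1,26] for √189; ℓ=4 ⇒ convergent index 3
k=0  a_k=13  p_k/q_k = 13/1
k=1  a_k=1  p_k/q_k = 14/1
k=2  a_k=2  p_k/q_k = 41/3
k=3  a_k=1  p_k/q_k = 55/4
→ (55, 4).  Check: 55²=3025, 189·4²=3024, difference 1.
(x_2, y_2) = (55·55 + 189·4·4, 55·4 + 4·55) = (6049, 440)
(x_3, y_3) = (55·6049 + 189·4·440, 55·440 + 4·6049) = (665335, 48396)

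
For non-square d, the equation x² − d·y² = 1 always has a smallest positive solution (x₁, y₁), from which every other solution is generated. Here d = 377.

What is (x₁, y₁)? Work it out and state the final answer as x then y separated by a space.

233 12

√377 → a₀=19, period (2,2,2,38); ℓ=4 even so k=3
i=0: a=19 ⇒ p=19, q=1
i=1: a=2 ⇒ p=39, q=2
i=2: a=2 ⇒ p=97, q=5
i=3: a=2 ⇒ p=233, q=12
(x₁, y₁) = (233, 12);  233² − 377·12² = 1 ✓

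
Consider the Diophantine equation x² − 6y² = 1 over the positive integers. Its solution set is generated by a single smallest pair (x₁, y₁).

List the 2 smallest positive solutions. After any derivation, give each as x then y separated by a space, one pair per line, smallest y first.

√6 → a₀=2, period (2,4); ℓ=2 even so k=1
i=0: a=2 ⇒ p=2, q=1
i=1: a=2 ⇒ p=5, q=2
(x₁, y₁) = (5, 2);  5² − 6·2² = 1 ✓
n=2: (5,2)∘(5,2) = (5·5+6·2·2, 5·2+2·5) = (49,20)

5 2
49 20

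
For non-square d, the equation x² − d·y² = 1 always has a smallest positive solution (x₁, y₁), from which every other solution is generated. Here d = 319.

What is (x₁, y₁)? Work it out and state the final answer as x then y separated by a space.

12901780 722361

d=319: √d = [17; 1,6,5,1,4,…,6,1,34] (ℓ=14, even), read p_13/q_13
i=0: a=17 ⇒ p=17, q=1
…
i=3: a=5 ⇒ p=643, q=36
i=4: a=1 ⇒ p=768, q=43
…
i=8: a=3 ⇒ p=58797, q=3292
i=9: a=4 ⇒ p=250816, q=14043
…
i=12: a=6 ⇒ p=11102899, q=621643
i=13: a=1 ⇒ p=12901780, q=722361
(x₁, y₁) = (12901780, 722361);  12901780² − 319·722361² = 1 ✓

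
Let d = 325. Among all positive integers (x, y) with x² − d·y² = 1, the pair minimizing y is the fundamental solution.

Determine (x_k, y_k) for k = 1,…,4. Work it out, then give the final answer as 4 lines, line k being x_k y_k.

649 36
842401 46728
1093435849 60652908
1419278889601 78727427856

d=325: √d = [18; 36] (ℓ=1, odd), read p_1/q_1
step 0: (18, 1)  from 18·(1,0) + (0,1)
step 1: (649, 36)  from 36·(18,1) + (1,0)
(x₁, y₁) = (649, 36);  649² − 325·36² = 1 ✓
(x_2, y_2) = (649·649 + 325·36·36, 649·36 + 36·649) = (842401, 46728)
(x_3, y_3) = (649·842401 + 325·36·46728, 649·46728 + 36·842401) = (1093435849, 60652908)
(x_4, y_4) = (649·1093435849 + 325·36·60652908, 649·60652908 + 36·1093435849) = (1419278889601, 78727427856)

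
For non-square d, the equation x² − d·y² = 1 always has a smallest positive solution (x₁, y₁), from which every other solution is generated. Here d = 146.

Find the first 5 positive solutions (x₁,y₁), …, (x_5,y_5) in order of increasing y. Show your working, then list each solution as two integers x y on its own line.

[12; 12,24] for √146; ℓ=2 ⇒ convergent index 1
i=0: a=12 ⇒ p=12, q=1
i=1: a=12 ⇒ p=145, q=12
(x₁, y₁) = (145, 12);  145² − 146·12² = 1 ✓
(x_2, y_2) = (145·145 + 146·12·12, 145·12 + 12·145) = (42049, 3480)
(x_3, y_3) = (145·42049 + 146·12·3480, 145·3480 + 12·42049) = (12194065, 1009188)
(x_4, y_4) = (145·12194065 + 146·12·1009188, 145·1009188 + 12·12194065) = (3536236801, 292661040)
(x_5, y_5) = (145·3536236801 + 146·12·292661040, 145·292661040 + 12·3536236801) = (1025496478225, 84870692412)

145 12
42049 3480
12194065 1009188
3536236801 292661040
1025496478225 84870692412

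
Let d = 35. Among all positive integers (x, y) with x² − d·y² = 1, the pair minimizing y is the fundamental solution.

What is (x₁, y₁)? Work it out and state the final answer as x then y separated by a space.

d=35: √d = [5; 1,10] (ℓ=2, even), read p_1/q_1
i=0: a=5 ⇒ p=5, q=1
i=1: a=1 ⇒ p=6, q=1
(x₁, y₁) = (6, 1);  6² − 35·1² = 1 ✓

6 1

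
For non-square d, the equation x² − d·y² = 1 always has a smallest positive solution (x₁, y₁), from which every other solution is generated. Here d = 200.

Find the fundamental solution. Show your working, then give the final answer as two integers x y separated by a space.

99 7

√200 = [14; 7,28, …], period ℓ=2 (even) → k=1
i=0: a=14 ⇒ p=14, q=1
i=1: a=7 ⇒ p=99, q=7
fundamental: x₁=99, y₁=7  (since 9801 − 200·49 = 1)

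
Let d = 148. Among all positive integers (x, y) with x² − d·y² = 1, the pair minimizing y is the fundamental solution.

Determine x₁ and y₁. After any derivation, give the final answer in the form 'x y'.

73 6

√148 → a₀=12, period (6,24); ℓ=2 even so k=1
k=0  a_k=12  p_k/q_k = 12/1
k=1  a_k=6  p_k/q_k = 73/6
(x₁, y₁) = (73, 6);  73² − 148·6² = 1 ✓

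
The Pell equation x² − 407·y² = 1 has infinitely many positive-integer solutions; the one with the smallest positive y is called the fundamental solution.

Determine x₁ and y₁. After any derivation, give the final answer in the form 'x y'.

2663 132

d=407: √d = [20; 5,1,2,1,5,40] (ℓ=6, even), read p_5/q_5
k=0  a_k=20  p_k/q_k = 20/1
k=1  a_k=5  p_k/q_k = 101/5
…
k=4  a_k=1  p_k/q_k = 464/23
k=5  a_k=5  p_k/q_k = 2663/132
→ (2663, 132).  Check: 2663²=7091569, 407·132²=7091568, difference 1.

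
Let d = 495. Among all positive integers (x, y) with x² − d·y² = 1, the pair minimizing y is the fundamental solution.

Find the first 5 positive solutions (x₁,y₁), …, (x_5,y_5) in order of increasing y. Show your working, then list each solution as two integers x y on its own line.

[22; 4,44] for √495; ℓ=2 ⇒ convergent index 1
i=0: a=22 ⇒ p=22, q=1
i=1: a=4 ⇒ p=89, q=4
(x₁, y₁) = (89, 4);  89² − 495·4² = 1 ✓
k=2:  x_2 = 89·89+495·4·4 = 15841,  y_2 = 89·4+4·89 = 712
k=3:  x_3 = 89·15841+495·4·712 = 2819609,  y_3 = 89·712+4·15841 = 126732
k=4:  x_4 = 89·2819609+495·4·126732 = 501874561,  y_4 = 89·126732+4·2819609 = 22557584
k=5:  x_5 = 89·501874561+495·4·22557584 = 89330852249,  y_5 = 89·22557584+4·501874561 = 4015123220

89 4
15841 712
2819609 126732
501874561 22557584
89330852249 4015123220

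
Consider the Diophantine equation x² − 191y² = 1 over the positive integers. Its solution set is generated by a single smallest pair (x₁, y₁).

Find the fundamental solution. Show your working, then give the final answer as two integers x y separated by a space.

8994000 650783

[13; 1,4,1,1,3,…,4,1,26] for √191; ℓ=16 ⇒ convergent index 15
i=0: a=13 ⇒ p=13, q=1
i=1: a=1 ⇒ p=14, q=1
…
i=4: a=1 ⇒ p=152, q=11
…
i=6: a=2 ⇒ p=1230, q=89
i=7: a=2 ⇒ p=2999, q=217
i=8: a=13 ⇒ p=40217, q=2910
…
i=10: a=2 ⇒ p=207083, q=14984
i=11: a=3 ⇒ p=704682, q=50989
i=12: a=1 ⇒ p=911765, q=65973
…
i=14: a=4 ⇒ p=7377553, q=533821
i=15: a=1 ⇒ p=8994000, q=650783
(x₁, y₁) = (8994000, 650783);  8994000² − 191·650783² = 1 ✓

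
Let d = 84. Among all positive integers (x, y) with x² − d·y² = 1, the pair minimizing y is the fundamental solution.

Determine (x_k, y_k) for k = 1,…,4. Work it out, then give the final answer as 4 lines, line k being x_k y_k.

55 6
6049 660
665335 72594
73180801 7984680

√84 = [9; 6,18, …], period ℓ=2 (even) → k=1
i=0: a=9 ⇒ p=9, q=1
i=1: a=6 ⇒ p=55, q=6
→ (55, 6).  Check: 55²=3025, 84·6²=3024, difference 1.
(x_2, y_2) = (55·55 + 84·6·6, 55·6 + 6·55) = (6049, 660)
(x_3, y_3) = (55·6049 + 84·6·660, 55·660 + 6·6049) = (665335, 72594)
(x_4, y_4) = (55·665335 + 84·6·72594, 55·72594 + 6·665335) = (73180801, 7984680)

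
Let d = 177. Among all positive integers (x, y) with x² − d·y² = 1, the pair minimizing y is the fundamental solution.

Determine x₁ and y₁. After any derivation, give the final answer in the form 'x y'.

62423 4692

d=177: √d = [13; 3,3,2,8,2,3,3,26] (ℓ=8, even), read p_7/q_7
step 0: (13, 1)  from 13·(1,0) + (0,1)
…
step 6: (18985, 1427)  from 3·(5468,411) + (2581,194)
step 7: (62423, 4692)  from 3·(18985,1427) + (5468,411)
(x₁, y₁) = (62423, 4692);  62423² − 177·4692² = 1 ✓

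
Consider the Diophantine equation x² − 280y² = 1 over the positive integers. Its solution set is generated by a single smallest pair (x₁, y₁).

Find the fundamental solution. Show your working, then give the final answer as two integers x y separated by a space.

[16; 1,2,1,2,1,32] for √280; ℓ=6 ⇒ convergent index 5
i=0: a=16 ⇒ p=16, q=1
i=1: a=1 ⇒ p=17, q=1
i=2: a=2 ⇒ p=50, q=3
i=3: a=1 ⇒ p=67, q=4
i=4: a=2 ⇒ p=184, q=11
i=5: a=1 ⇒ p=251, q=15
fundamental: x₁=251, y₁=15  (since 63001 − 280·225 = 1)

251 15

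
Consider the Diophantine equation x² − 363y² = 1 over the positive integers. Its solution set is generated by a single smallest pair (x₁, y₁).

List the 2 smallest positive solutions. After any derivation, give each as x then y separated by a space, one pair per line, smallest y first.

362 19
262087 13756

[19; 19,38] for √363; ℓ=2 ⇒ convergent index 1
i=0: a=19 ⇒ p=19, q=1
i=1: a=19 ⇒ p=362, q=19
fundamental: x₁=362, y₁=19  (since 131044 − 363·361 = 1)
n=2: (362,19)∘(362,19) = (362·362+363·19·19, 362·19+19·362) = (262087,13756)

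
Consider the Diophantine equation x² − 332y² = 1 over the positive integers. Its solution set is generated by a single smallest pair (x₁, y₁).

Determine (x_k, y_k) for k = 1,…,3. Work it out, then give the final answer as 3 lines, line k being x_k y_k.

[18; 4,1,1,8,1,1,4,36] for √332; ℓ=8 ⇒ convergent index 7
a_0=18:  p_0=18·1+0=18,  q_0=18·0+1=1
…
a_2=1:  p_2=1·73+18=91,  q_2=1·4+1=5
…
a_5=1:  p_5=1·1403+164=1567,  q_5=1·77+9=86
a_6=1:  p_6=1·1567+1403=2970,  q_6=1·86+77=163
a_7=4:  p_7=4·2970+1567=13447,  q_7=4·163+86=738
(x₁, y₁) = (13447, 738);  13447² − 332·738² = 1 ✓
k=2:  x_2 = 13447·13447+332·738·738 = 361643617,  y_2 = 13447·738+738·13447 = 19847772
k=3:  x_3 = 13447·361643617+332·738·19847772 = 9726043422151,  y_3 = 13447·19847772+738·361643617 = 533785979430

13447 738
361643617 19847772
9726043422151 533785979430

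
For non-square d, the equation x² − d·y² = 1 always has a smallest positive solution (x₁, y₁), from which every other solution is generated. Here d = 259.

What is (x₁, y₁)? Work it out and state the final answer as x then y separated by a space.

847225 52644

[16; 10,1,2,3,4,3,2,1,10,32] for √259; ℓ=10 ⇒ convergent index 9
step 0: (16, 1)  from 16·(1,0) + (0,1)
…
step 2: (177, 11)  from 1·(161,10) + (16,1)
…
step 4: (1722, 107)  from 3·(515,32) + (177,11)
step 5: (7403, 460)  from 4·(1722,107) + (515,32)
step 6: (23931, 1487)  from 3·(7403,460) + (1722,107)
step 7: (55265, 3434)  from 2·(23931,1487) + (7403,460)
step 8: (79196, 4921)  from 1·(55265,3434) + (23931,1487)
step 9: (847225, 52644)  from 10·(79196,4921) + (55265,3434)
fundamental: x₁=847225, y₁=52644  (since 717790200625 − 259·2771390736 = 1)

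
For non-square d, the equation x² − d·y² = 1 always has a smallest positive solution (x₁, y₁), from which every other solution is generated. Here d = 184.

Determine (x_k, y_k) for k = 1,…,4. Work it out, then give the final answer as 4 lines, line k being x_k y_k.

[13; 1,1,3,2,1,2,1,2,3,1,1,26] for √184; ℓ=12 ⇒ convergent index 11
step 0: (13, 1)  from 13·(1,0) + (0,1)
step 1: (14, 1)  from 1·(13,1) + (1,0)
…
step 3: (95, 7)  from 3·(27,2) + (14,1)
step 4: (217, 16)  from 2·(95,7) + (27,2)
step 5: (312, 23)  from 1·(217,16) + (95,7)
step 6: (841, 62)  from 2·(312,23) + (217,16)
…
step 8: (3147, 232)  from 2·(1153,85) + (841,62)
step 9: (10594, 781)  from 3·(3147,232) + (1153,85)
step 10: (13741, 1013)  from 1·(10594,781) + (3147,232)
step 11: (24335, 1794)  from 1·(13741,1013) + (10594,781)
→ (24335, 1794).  Check: 24335²=592192225, 184·1794²=592192224, difference 1.
n=2: (24335,1794)∘(24335,1794) = (24335·24335+184·1794·1794, 24335·1794+1794·24335) = (1184384449,87313980)
n=3: (1184384449,87313980)∘(24335,1794) = (24335·1184384449+184·1794·87313980, 24335·87313980+1794·1184384449) = (57643991108495,4249571404806)
n=4: (57643991108495,4249571404806)∘(24335,1794) = (24335·57643991108495+184·1794·4249571404806, 24335·4249571404806+1794·57643991108495) = (2805533046066067201,206826640184594040)

24335 1794
1184384449 87313980
57643991108495 4249571404806
2805533046066067201 206826640184594040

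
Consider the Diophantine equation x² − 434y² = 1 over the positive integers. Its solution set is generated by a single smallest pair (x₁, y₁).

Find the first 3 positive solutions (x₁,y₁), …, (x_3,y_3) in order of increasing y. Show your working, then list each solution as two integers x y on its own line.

125 6
31249 1500
7812125 374994

√434 → a₀=20, period (1,4,1,40); ℓ=4 even so k=3
i=0: a=20 ⇒ p=20, q=1
…
i=2: a=4 ⇒ p=104, q=5
i=3: a=1 ⇒ p=125, q=6
(x₁, y₁) = (125, 6);  125² − 434·6² = 1 ✓
n=2: (125,6)∘(125,6) = (125·125+434·6·6, 125·6+6·125) = (31249,1500)
n=3: (31249,1500)∘(125,6) = (125·31249+434·6·1500, 125·1500+6·31249) = (7812125,374994)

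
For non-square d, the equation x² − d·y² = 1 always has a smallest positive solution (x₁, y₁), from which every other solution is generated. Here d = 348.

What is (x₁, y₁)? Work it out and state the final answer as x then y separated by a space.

1567 84

√348 = [18; 1,1,1,8,1,1,1,36, …], period ℓ=8 (even) → k=7
k=0  a_k=18  p_k/q_k = 18/1
k=1  a_k=1  p_k/q_k = 19/1
…
k=3  a_k=1  p_k/q_k = 56/3
k=4  a_k=8  p_k/q_k = 485/26
k=5  a_k=1  p_k/q_k = 541/29
k=6  a_k=1  p_k/q_k = 1026/55
k=7  a_k=1  p_k/q_k = 1567/84
fundamental: x₁=1567, y₁=84  (since 2455489 − 348·7056 = 1)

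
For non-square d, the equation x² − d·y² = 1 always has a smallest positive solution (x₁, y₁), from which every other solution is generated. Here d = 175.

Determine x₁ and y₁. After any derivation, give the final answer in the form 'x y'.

√175 = [13; 4,2,1,2,4,26, …], period ℓ=6 (even) → k=5
step 0: (13, 1)  from 13·(1,0) + (0,1)
step 1: (53, 4)  from 4·(13,1) + (1,0)
…
step 3: (172, 13)  from 1·(119,9) + (53,4)
step 4: (463, 35)  from 2·(172,13) + (119,9)
step 5: (2024, 153)  from 4·(463,35) + (172,13)
→ (2024, 153).  Check: 2024²=4096576, 175·153²=4096575, difference 1.

2024 153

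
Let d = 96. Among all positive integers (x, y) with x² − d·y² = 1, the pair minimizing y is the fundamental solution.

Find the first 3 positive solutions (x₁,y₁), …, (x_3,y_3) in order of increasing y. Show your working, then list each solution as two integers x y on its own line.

[9; 1,3,1,18] for √96; ℓ=4 ⇒ convergent index 3
a_0=9:  p_0=9·1+0=9,  q_0=9·0+1=1
…
a_2=3:  p_2=3·10+9=39,  q_2=3·1+1=4
a_3=1:  p_3=1·39+10=49,  q_3=1·4+1=5
→ (49, 5).  Check: 49²=2401, 96·5²=2400, difference 1.
(x_2, y_2) = (49·49 + 96·5·5, 49·5 + 5·49) = (4801, 490)
(x_3, y_3) = (49·4801 + 96·5·490, 49·490 + 5·4801) = (470449, 48015)

49 5
4801 490
470449 48015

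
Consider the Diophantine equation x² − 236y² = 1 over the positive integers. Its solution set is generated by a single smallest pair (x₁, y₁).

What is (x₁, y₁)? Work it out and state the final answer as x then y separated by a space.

561799 36570

[15; 2,1,3,5,1,6,1,5,3,1,2,30] for √236; ℓ=12 ⇒ convergent index 11
a_0=15:  p_0=15·1+0=15,  q_0=15·0+1=1
a_1=2:  p_1=2·15+1=31,  q_1=2·1+0=2
…
a_4=5:  p_4=5·169+46=891,  q_4=5·11+3=58
…
a_7=1:  p_7=1·7251+1060=8311,  q_7=1·472+69=541
a_8=5:  p_8=5·8311+7251=48806,  q_8=5·541+472=3177
…
a_10=1:  p_10=1·154729+48806=203535,  q_10=1·10072+3177=13249
a_11=2:  p_11=2·203535+154729=561799,  q_11=2·13249+10072=36570
→ (561799, 36570).  Check: 561799²=315618116401, 236·36570²=315618116400, difference 1.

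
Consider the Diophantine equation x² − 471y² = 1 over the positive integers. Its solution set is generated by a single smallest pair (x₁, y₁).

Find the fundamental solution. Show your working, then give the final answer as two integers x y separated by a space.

√471 → a₀=21, period (1,2,2,1,3,…,2,1,42); ℓ=14 even so k=13
a_0=21:  p_0=21·1+0=21,  q_0=21·0+1=1
a_1=1:  p_1=1·21+1=22,  q_1=1·1+0=1
…
a_6=4:  p_6=4·803+217=3429,  q_6=4·37+10=158
…
a_12=2:  p_12=2·2331742+843469=5506953,  q_12=2·107441+38865=253747
a_13=1:  p_13=1·5506953+2331742=7838695,  q_13=1·253747+107441=361188
(x₁, y₁) = (7838695, 361188);  7838695² − 471·361188² = 1 ✓

7838695 361188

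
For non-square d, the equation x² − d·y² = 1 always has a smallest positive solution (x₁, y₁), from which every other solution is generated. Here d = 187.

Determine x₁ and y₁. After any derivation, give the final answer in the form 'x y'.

1682 123

[13; 1,2,13,2,1,26] for √187; ℓ=6 ⇒ convergent index 5
step 0: (13, 1)  from 13·(1,0) + (0,1)
step 1: (14, 1)  from 1·(13,1) + (1,0)
…
step 4: (1135, 83)  from 2·(547,40) + (41,3)
step 5: (1682, 123)  from 1·(1135,83) + (547,40)
→ (1682, 123).  Check: 1682²=2829124, 187·123²=2829123, difference 1.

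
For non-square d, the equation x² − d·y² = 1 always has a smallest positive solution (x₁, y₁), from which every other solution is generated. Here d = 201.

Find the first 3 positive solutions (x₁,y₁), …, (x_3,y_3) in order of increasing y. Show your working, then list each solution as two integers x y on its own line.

515095 36332
530645718049 37428863080
546665912276384215 38558840456348868

d=201: √d = [14; 5,1,1,1,2,…,1,5,28] (ℓ=14, even), read p_13/q_13
k=0  a_k=14  p_k/q_k = 14/1
…
k=3  a_k=1  p_k/q_k = 156/11
k=4  a_k=1  p_k/q_k = 241/17
…
k=11  a_k=1  p_k/q_k = 58085/4097
k=12  a_k=1  p_k/q_k = 91402/6447
k=13  a_k=5  p_k/q_k = 515095/36332
→ (515095, 36332).  Check: 515095²=265322859025, 201·36332²=265322859024, difference 1.
k=2:  x_2 = 515095·515095+201·36332·36332 = 530645718049,  y_2 = 515095·36332+36332·515095 = 37428863080
k=3:  x_3 = 515095·530645718049+201·36332·37428863080 = 546665912276384215,  y_3 = 515095·37428863080+36332·530645718049 = 38558840456348868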